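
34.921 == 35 False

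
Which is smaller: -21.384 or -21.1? -21.384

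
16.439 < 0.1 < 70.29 False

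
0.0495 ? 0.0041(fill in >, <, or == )>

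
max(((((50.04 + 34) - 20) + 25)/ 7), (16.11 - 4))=12.72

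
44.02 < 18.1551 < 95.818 False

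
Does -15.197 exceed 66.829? No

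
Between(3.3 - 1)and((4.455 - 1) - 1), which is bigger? ((4.455 - 1) - 1)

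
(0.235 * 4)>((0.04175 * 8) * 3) False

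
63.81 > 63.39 True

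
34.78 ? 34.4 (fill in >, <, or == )>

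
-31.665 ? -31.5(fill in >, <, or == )<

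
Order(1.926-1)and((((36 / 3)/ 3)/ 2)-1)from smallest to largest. (1.926-1), ((((36 / 3)/ 3)/ 2)-1)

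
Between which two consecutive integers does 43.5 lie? 43 and 44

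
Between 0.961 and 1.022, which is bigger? 1.022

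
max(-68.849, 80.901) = 80.901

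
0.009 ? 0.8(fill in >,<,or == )<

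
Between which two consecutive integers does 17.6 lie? 17 and 18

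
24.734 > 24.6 True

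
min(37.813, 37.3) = 37.3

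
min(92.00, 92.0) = 92.00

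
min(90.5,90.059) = 90.059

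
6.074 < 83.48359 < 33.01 False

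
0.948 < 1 True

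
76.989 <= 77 True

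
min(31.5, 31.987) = 31.5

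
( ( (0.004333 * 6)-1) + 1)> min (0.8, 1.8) False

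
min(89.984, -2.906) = -2.906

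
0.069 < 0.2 True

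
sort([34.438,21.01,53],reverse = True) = [53,34.438,21.01]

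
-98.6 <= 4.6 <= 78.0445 True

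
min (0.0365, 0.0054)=0.0054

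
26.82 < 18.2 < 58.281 False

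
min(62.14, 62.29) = 62.14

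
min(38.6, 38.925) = 38.6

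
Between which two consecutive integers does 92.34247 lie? 92 and 93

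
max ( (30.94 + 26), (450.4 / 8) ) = 56.94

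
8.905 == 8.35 False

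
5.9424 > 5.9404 True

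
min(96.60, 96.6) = 96.60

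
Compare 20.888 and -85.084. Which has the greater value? 20.888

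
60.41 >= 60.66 False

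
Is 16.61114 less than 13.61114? No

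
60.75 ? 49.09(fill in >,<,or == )>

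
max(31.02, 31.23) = 31.23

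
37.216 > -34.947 True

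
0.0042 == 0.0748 False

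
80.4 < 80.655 True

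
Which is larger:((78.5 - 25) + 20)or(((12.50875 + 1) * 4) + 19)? ((78.5 - 25) + 20)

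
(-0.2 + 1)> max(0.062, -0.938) True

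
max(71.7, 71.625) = 71.7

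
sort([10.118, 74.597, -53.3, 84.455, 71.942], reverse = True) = [84.455, 74.597, 71.942, 10.118, -53.3]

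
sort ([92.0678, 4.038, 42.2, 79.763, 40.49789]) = [4.038, 40.49789, 42.2, 79.763, 92.0678]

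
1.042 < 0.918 False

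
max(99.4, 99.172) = 99.4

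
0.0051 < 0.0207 True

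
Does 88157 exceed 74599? Yes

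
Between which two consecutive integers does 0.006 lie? 0 and 1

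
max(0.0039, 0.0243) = 0.0243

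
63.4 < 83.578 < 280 True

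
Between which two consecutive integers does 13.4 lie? 13 and 14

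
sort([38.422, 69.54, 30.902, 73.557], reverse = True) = [73.557, 69.54, 38.422, 30.902]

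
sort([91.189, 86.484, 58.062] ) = [58.062, 86.484, 91.189]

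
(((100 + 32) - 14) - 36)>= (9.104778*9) True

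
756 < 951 True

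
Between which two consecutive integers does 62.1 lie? 62 and 63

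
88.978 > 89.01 False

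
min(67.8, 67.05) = 67.05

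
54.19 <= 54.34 True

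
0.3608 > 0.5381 False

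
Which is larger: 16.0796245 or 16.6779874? 16.6779874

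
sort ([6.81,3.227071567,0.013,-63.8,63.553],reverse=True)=[63.553,6.81,3.227071567,0.013,-63.8]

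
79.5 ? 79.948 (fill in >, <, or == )<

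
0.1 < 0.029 False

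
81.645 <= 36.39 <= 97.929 False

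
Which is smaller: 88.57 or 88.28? 88.28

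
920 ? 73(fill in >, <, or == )>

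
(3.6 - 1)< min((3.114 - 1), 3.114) False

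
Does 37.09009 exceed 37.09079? No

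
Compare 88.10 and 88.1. They are equal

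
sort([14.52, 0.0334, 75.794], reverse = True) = [75.794, 14.52, 0.0334]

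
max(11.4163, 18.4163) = 18.4163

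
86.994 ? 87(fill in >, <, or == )<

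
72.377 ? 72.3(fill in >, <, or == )>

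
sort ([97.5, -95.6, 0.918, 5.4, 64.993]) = [-95.6, 0.918, 5.4, 64.993, 97.5]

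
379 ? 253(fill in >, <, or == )>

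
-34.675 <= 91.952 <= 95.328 True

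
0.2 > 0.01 True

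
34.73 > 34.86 False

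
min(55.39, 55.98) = 55.39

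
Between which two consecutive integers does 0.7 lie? 0 and 1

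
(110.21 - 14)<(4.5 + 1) False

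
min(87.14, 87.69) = 87.14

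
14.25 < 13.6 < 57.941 False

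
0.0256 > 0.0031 True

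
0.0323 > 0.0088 True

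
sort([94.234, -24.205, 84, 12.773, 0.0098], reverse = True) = [94.234, 84, 12.773, 0.0098, -24.205]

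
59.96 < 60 True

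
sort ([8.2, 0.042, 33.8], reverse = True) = [33.8, 8.2, 0.042]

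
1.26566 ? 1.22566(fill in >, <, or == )>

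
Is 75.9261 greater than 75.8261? Yes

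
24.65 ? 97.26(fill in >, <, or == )<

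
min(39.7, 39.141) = 39.141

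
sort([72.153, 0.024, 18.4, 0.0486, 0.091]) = [0.024, 0.0486, 0.091, 18.4, 72.153]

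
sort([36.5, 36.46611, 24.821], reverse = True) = [36.5, 36.46611, 24.821]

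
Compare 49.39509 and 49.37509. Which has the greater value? 49.39509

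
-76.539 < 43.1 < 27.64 False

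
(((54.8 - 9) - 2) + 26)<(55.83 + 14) True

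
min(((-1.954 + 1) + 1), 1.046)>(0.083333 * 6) False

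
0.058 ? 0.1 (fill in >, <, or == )<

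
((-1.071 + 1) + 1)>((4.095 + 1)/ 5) False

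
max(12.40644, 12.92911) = 12.92911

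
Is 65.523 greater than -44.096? Yes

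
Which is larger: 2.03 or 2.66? 2.66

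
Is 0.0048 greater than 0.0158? No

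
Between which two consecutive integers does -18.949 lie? -19 and -18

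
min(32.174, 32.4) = 32.174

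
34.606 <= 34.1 False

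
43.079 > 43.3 False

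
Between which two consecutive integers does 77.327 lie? 77 and 78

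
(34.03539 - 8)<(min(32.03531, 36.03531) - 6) False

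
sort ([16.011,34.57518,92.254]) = [16.011,34.57518,92.254]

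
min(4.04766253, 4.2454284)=4.04766253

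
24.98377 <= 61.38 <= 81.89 True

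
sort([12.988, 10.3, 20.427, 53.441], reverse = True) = [53.441, 20.427, 12.988, 10.3]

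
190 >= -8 True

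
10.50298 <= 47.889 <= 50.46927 True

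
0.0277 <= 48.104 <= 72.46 True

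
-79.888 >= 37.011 False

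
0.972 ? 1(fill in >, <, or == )<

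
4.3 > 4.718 False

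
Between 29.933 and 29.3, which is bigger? 29.933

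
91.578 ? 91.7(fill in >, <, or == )<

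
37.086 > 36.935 True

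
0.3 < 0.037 False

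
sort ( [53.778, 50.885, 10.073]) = [10.073, 50.885, 53.778]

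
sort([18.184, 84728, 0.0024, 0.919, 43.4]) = [0.0024, 0.919, 18.184, 43.4, 84728]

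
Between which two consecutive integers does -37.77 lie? -38 and -37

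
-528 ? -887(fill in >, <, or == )>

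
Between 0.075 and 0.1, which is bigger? 0.1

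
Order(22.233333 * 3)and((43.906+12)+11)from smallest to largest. (22.233333 * 3), ((43.906+12)+11)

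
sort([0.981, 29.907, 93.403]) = [0.981, 29.907, 93.403]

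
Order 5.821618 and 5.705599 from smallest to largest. 5.705599, 5.821618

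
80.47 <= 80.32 False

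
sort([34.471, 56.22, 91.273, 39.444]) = [34.471, 39.444, 56.22, 91.273]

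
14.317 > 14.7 False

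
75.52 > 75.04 True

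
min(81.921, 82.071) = 81.921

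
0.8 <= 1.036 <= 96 True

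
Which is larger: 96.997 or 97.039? 97.039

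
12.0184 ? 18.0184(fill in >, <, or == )<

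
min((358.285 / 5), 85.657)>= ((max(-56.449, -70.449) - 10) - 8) True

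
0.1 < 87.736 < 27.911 False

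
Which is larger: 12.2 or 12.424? 12.424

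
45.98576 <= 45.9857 False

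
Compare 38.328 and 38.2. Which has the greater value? 38.328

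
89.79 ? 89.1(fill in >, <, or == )>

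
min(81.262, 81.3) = 81.262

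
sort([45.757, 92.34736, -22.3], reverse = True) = [92.34736, 45.757, -22.3]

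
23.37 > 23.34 True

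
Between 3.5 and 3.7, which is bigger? 3.7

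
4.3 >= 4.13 True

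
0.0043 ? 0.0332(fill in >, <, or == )<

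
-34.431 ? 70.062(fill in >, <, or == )<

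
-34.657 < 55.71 True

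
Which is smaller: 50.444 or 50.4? 50.4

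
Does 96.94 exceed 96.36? Yes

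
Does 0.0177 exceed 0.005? Yes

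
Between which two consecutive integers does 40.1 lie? 40 and 41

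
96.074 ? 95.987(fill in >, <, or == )>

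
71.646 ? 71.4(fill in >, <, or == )>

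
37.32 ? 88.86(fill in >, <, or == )<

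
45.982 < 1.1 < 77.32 False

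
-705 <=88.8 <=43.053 False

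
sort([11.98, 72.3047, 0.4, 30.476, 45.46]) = [0.4, 11.98, 30.476, 45.46, 72.3047]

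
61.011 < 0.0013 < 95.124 False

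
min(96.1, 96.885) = 96.1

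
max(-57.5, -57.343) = -57.343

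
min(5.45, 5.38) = 5.38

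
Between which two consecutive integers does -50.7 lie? -51 and -50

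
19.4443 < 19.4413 False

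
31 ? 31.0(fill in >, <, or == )==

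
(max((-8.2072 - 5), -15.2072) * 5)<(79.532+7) True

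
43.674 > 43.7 False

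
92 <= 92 True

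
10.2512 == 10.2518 False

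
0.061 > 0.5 False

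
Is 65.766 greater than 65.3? Yes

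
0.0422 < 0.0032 False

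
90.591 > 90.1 True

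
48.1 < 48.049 False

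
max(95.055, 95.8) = 95.8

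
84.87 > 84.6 True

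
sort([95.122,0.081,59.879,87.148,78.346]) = [0.081,59.879,78.346,87.148,95.122]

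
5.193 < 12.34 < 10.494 False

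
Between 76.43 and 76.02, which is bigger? 76.43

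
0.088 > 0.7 False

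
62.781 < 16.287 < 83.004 False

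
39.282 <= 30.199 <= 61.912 False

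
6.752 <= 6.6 False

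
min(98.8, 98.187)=98.187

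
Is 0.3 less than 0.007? No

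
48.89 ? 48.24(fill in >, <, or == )>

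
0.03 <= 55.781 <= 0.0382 False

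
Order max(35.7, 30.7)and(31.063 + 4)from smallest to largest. (31.063 + 4), max(35.7, 30.7)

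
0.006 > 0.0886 False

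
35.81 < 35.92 True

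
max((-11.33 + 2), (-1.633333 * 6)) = -9.33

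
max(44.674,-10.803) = 44.674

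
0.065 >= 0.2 False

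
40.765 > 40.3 True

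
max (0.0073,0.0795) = 0.0795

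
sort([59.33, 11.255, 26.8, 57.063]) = [11.255, 26.8, 57.063, 59.33]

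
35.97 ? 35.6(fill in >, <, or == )>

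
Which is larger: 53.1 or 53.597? 53.597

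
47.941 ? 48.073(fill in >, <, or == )<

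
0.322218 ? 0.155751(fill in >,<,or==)>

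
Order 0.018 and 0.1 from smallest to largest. 0.018, 0.1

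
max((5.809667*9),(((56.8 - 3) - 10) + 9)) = 52.8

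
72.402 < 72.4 False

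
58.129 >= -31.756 True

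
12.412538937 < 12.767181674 True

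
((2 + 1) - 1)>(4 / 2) False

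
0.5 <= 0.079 False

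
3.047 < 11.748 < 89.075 True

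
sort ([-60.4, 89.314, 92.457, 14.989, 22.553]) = [-60.4, 14.989, 22.553, 89.314, 92.457]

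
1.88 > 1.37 True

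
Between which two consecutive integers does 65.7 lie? 65 and 66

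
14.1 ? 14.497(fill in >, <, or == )<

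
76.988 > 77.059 False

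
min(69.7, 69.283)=69.283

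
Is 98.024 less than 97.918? No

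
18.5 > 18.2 True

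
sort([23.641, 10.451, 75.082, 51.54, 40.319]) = [10.451, 23.641, 40.319, 51.54, 75.082]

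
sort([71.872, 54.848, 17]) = [17, 54.848, 71.872]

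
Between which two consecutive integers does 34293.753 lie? 34293 and 34294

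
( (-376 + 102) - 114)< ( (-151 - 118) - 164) False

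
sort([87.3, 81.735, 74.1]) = [74.1, 81.735, 87.3]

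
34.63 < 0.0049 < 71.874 False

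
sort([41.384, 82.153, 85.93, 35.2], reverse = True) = [85.93, 82.153, 41.384, 35.2]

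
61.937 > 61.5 True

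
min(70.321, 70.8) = 70.321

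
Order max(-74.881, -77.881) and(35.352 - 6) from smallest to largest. max(-74.881, -77.881), (35.352 - 6)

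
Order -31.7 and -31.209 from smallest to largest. -31.7, -31.209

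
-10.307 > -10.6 True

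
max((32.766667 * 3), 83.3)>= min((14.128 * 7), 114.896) False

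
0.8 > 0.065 True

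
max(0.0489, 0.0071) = 0.0489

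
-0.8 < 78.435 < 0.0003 False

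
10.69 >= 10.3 True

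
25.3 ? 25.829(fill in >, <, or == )<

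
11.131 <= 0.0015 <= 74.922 False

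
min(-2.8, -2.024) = -2.8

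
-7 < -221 False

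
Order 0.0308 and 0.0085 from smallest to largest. 0.0085, 0.0308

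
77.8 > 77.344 True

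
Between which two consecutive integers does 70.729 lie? 70 and 71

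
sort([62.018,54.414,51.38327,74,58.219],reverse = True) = [74,62.018,58.219,54.414,51.38327]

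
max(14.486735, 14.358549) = 14.486735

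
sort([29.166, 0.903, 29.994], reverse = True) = [29.994, 29.166, 0.903]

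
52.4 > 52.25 True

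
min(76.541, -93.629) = -93.629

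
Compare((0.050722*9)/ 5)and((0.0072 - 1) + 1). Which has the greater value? ((0.050722*9)/ 5)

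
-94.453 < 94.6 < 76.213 False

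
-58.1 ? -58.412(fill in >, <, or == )>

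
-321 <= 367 True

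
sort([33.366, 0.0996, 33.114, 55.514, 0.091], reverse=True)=[55.514, 33.366, 33.114, 0.0996, 0.091]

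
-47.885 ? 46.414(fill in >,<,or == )<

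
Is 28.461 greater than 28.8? No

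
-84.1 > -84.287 True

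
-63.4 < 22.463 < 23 True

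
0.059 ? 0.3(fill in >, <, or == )<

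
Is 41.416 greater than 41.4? Yes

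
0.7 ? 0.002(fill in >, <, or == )>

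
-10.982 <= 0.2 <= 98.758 True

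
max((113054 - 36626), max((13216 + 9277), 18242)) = 76428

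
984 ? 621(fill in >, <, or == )>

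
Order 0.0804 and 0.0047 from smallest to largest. 0.0047, 0.0804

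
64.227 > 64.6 False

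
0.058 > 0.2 False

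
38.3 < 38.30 False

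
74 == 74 True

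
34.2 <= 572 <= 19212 True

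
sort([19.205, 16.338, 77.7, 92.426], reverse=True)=[92.426, 77.7, 19.205, 16.338]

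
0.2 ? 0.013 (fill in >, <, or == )>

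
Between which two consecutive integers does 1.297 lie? 1 and 2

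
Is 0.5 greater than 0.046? Yes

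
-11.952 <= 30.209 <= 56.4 True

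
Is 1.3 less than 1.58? Yes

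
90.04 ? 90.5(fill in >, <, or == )<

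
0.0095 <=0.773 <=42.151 True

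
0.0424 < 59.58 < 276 True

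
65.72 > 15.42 True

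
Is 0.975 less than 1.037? Yes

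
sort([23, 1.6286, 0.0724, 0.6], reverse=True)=[23, 1.6286, 0.6, 0.0724]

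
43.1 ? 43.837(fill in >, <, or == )<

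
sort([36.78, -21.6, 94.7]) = [-21.6, 36.78, 94.7]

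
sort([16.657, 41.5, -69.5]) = [-69.5, 16.657, 41.5]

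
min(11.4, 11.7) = 11.4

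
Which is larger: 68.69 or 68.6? 68.69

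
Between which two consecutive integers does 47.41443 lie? 47 and 48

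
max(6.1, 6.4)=6.4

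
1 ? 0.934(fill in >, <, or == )>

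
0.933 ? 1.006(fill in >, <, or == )<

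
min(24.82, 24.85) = 24.82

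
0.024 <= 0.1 True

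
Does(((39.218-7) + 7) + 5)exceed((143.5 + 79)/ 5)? No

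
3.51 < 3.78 True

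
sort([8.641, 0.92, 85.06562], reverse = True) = [85.06562, 8.641, 0.92]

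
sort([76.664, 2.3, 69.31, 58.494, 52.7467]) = [2.3, 52.7467, 58.494, 69.31, 76.664]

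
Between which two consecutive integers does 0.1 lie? 0 and 1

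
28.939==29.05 False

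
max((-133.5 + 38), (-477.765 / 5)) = -95.5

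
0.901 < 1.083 True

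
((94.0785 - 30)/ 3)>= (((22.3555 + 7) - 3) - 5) True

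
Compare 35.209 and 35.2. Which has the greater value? 35.209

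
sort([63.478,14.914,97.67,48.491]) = [14.914,48.491,63.478,97.67]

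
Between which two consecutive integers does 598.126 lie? 598 and 599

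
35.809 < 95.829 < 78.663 False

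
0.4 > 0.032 True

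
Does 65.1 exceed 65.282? No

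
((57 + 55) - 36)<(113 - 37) False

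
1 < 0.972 False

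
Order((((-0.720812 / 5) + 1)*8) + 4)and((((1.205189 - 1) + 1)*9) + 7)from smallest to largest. ((((-0.720812 / 5) + 1)*8) + 4), ((((1.205189 - 1) + 1)*9) + 7)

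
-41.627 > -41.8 True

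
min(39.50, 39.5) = 39.50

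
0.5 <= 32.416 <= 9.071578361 False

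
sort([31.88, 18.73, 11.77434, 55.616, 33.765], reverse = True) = [55.616, 33.765, 31.88, 18.73, 11.77434]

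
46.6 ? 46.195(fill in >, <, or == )>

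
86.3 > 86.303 False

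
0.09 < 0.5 True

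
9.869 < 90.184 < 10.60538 False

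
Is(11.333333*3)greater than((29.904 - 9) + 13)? Yes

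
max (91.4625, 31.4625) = 91.4625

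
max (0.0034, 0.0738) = 0.0738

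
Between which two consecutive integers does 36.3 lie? 36 and 37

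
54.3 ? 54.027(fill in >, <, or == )>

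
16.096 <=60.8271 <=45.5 False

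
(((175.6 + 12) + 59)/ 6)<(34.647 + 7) True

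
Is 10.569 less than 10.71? Yes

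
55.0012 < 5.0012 False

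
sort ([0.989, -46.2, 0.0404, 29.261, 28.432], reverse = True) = [29.261, 28.432, 0.989, 0.0404, -46.2]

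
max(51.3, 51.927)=51.927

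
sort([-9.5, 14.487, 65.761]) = [-9.5, 14.487, 65.761]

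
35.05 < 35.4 True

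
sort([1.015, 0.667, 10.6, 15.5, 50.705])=[0.667, 1.015, 10.6, 15.5, 50.705]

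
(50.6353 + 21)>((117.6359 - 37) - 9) False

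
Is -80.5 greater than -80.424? No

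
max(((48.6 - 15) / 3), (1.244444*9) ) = 11.2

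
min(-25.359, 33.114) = -25.359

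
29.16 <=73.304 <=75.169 True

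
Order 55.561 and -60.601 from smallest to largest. -60.601, 55.561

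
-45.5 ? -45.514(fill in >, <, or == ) >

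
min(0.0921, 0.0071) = 0.0071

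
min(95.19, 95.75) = 95.19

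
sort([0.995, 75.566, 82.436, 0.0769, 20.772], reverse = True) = [82.436, 75.566, 20.772, 0.995, 0.0769]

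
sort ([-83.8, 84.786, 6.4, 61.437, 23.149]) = [-83.8, 6.4, 23.149, 61.437, 84.786]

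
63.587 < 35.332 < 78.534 False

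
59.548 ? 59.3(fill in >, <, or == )>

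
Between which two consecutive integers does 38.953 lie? 38 and 39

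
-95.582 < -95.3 True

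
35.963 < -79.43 False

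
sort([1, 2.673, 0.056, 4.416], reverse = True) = [4.416, 2.673, 1, 0.056]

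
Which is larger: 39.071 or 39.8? 39.8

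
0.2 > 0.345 False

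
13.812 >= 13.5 True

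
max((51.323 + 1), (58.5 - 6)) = 52.5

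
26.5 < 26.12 False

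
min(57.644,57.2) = 57.2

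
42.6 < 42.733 True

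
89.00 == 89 True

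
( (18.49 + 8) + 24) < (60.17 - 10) False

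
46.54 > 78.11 False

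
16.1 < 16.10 False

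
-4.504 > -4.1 False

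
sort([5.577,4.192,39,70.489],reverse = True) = [70.489,39,5.577,4.192]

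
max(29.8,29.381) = 29.8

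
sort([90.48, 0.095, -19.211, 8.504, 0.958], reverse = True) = [90.48, 8.504, 0.958, 0.095, -19.211]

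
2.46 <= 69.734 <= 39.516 False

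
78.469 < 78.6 True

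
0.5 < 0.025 False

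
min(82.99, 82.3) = 82.3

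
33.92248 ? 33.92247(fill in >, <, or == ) >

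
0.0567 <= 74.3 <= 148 True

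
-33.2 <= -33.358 False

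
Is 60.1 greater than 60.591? No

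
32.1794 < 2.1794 False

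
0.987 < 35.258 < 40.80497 True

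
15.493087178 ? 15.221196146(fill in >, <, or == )>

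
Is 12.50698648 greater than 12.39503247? Yes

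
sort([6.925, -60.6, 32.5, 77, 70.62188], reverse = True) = [77, 70.62188, 32.5, 6.925, -60.6]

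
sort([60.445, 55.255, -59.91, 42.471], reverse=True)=[60.445, 55.255, 42.471, -59.91]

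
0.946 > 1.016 False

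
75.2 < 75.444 True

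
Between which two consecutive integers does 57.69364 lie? 57 and 58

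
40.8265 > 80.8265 False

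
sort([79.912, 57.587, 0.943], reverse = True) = [79.912, 57.587, 0.943]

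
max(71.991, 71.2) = 71.991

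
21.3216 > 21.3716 False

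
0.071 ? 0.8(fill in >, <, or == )<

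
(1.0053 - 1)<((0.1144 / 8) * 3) True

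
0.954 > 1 False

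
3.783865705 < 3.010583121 False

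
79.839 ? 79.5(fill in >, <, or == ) >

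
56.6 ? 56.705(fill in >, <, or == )<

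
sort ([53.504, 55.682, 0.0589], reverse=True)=[55.682, 53.504, 0.0589]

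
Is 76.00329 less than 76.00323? No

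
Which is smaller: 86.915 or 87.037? 86.915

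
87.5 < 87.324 False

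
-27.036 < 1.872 True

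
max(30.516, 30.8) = 30.8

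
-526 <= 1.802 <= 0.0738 False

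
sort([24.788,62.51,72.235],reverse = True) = [72.235,62.51,24.788]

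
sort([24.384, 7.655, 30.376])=[7.655, 24.384, 30.376]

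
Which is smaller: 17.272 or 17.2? 17.2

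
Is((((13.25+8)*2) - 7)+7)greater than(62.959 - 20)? No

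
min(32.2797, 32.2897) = 32.2797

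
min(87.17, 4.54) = 4.54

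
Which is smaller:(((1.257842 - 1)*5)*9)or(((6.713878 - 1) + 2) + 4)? (((1.257842 - 1)*5)*9)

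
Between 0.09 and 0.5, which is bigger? 0.5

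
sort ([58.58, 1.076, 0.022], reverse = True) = [58.58, 1.076, 0.022]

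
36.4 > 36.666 False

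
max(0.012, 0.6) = 0.6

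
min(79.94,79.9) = 79.9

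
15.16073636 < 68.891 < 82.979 True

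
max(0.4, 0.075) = 0.4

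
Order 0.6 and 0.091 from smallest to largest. 0.091, 0.6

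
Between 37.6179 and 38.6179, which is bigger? 38.6179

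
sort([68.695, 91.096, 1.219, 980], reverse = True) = [980, 91.096, 68.695, 1.219]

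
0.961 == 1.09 False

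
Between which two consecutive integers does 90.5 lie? 90 and 91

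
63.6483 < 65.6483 True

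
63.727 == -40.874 False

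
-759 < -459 True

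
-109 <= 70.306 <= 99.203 True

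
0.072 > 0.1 False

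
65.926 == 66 False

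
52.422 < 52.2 False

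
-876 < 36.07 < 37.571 True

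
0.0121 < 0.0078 False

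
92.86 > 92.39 True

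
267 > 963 False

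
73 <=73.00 True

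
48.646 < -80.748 False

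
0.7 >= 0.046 True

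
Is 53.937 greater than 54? No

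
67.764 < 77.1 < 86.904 True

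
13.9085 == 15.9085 False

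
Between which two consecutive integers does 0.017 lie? 0 and 1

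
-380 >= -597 True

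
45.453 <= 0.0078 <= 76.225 False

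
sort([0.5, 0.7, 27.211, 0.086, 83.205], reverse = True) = [83.205, 27.211, 0.7, 0.5, 0.086]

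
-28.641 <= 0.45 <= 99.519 True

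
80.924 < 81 True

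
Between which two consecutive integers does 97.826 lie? 97 and 98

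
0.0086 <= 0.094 True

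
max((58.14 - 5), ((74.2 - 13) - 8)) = 53.2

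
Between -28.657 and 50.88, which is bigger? 50.88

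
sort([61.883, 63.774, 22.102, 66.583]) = [22.102, 61.883, 63.774, 66.583]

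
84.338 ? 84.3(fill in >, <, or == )>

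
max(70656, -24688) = 70656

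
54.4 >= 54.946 False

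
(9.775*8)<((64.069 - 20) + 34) False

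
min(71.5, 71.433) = 71.433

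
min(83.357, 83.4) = 83.357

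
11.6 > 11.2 True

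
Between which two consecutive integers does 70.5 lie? 70 and 71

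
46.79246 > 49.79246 False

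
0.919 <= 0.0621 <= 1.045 False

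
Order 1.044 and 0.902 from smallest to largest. 0.902, 1.044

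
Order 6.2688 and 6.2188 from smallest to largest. 6.2188, 6.2688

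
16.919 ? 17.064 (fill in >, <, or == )<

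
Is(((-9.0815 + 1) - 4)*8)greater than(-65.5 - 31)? No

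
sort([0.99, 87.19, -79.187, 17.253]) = [-79.187, 0.99, 17.253, 87.19]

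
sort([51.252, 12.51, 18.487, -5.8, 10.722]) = [-5.8, 10.722, 12.51, 18.487, 51.252]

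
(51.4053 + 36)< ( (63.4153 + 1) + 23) True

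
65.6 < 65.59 False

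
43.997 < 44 True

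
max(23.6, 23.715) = 23.715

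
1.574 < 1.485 False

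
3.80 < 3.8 False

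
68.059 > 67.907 True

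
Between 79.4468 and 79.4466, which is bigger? 79.4468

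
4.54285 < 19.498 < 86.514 True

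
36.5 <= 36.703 True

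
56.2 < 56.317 True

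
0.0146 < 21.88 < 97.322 True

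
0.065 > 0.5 False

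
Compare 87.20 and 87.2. They are equal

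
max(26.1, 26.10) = 26.10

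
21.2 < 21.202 True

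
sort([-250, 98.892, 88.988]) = [-250, 88.988, 98.892]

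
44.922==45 False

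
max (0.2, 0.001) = 0.2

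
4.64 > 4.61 True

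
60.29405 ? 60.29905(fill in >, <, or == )<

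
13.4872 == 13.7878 False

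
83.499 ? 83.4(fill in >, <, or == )>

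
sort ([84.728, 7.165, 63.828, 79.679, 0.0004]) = [0.0004, 7.165, 63.828, 79.679, 84.728]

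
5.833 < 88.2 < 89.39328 True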